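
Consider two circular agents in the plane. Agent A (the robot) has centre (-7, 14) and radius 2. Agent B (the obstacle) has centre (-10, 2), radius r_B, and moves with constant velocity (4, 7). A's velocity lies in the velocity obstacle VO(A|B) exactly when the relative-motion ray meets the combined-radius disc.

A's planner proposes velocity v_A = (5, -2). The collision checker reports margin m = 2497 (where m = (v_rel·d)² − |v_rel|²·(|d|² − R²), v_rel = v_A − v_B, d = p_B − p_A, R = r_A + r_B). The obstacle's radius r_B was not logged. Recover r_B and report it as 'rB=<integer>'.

m = 2497
d = (-3, -12);  v_rel = (1, -9),  |v_rel|² = 82
v_rel×d = (1)·(-12) − (-9)·(-3) = -39
since m = R²·82 − (-39)²:  R² = (1521 + 2497) / 82 = 49
R = √49 = 7  ⇒  r_B = 7 − 2 = 5

rB=5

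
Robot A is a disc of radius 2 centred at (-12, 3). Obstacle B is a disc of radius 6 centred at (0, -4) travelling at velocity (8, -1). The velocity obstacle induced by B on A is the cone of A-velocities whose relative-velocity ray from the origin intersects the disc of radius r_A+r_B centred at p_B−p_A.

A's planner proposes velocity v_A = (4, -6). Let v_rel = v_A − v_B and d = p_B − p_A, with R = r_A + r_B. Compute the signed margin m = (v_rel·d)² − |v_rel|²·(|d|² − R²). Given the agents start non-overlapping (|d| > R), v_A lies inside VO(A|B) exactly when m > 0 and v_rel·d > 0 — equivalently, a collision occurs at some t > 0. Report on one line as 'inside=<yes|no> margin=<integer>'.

d = (12, -7),  |d|² = 193;  R = 2+6 = 8,  c = 193−8² = 129
v_rel = (-4, -5),  |v_rel|² = 41;  v_rel·d = (-4)·(12) + (-5)·(-7) = -13
41·t² + 26·t + 129 = 0  ⇒  m = (-13)² − 41·129 = -5120
m = -5120 < 0,  v_rel·d = -13 < 0  ⇒  outside

inside=no margin=-5120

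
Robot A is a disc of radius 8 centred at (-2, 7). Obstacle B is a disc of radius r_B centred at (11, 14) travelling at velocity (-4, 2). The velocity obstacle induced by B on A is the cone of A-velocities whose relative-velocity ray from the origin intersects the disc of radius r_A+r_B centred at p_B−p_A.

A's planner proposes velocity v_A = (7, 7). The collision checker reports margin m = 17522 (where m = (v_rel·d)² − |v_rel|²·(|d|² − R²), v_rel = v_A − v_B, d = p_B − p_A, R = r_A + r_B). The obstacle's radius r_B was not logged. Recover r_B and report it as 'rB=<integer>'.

m = 17522
d = (13, 7);  v_rel = (11, 5),  |v_rel|² = 146
v_rel×d = (11)·(7) − (5)·(13) = 12
since m = R²·146 − 12²:  R² = (144 + 17522) / 146 = 121
R = √121 = 11  ⇒  r_B = 11 − 8 = 3

rB=3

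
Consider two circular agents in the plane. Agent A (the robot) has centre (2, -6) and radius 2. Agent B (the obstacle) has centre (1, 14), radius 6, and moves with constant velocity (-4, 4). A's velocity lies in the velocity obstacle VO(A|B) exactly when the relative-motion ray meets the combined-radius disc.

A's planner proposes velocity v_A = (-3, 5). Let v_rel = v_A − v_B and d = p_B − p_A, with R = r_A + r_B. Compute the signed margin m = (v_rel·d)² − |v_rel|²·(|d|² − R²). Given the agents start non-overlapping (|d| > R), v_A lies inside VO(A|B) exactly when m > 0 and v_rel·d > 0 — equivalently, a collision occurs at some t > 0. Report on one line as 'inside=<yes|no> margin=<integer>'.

d = (-1, 20),  |d|² = 401;  R = 2+6 = 8,  c = 401−8² = 337
v_rel = (1, 1),  |v_rel|² = 2;  v_rel·d = (1)·(-1) + (1)·(20) = 19
2·t² − 38·t + 337 = 0  ⇒  m = 19² − 2·337 = -313
m = -313 < 0,  v_rel·d = 19 > 0  ⇒  outside

inside=no margin=-313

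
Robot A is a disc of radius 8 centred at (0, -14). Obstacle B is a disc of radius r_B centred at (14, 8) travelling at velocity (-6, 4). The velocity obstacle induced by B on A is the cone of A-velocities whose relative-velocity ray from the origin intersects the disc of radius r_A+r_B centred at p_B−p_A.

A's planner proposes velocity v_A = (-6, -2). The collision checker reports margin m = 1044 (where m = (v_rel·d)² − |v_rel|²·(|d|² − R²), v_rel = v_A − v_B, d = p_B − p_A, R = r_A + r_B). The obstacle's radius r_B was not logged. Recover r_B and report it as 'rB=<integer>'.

m = 1044
d = (14, 22);  v_rel = (0, -6),  |v_rel|² = 36
v_rel×d = (0)·(22) − (-6)·(14) = 84
since m = R²·36 − 84²:  R² = (7056 + 1044) / 36 = 225
R = √225 = 15  ⇒  r_B = 15 − 8 = 7

rB=7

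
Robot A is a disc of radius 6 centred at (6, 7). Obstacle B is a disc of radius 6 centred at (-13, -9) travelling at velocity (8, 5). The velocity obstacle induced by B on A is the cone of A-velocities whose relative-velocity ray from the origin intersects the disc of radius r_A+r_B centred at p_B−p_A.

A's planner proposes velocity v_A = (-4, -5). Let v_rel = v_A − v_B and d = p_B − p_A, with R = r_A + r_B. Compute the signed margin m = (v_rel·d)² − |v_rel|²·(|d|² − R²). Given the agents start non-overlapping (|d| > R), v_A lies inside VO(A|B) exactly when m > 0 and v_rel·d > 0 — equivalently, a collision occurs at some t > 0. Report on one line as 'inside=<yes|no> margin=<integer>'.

d = (-19, -16),  |d|² = 617;  R = 6+6 = 12,  c = 617−12² = 473
v_rel = (-12, -10),  |v_rel|² = 244;  v_rel·d = (-12)·(-19) + (-10)·(-16) = 388
244·t² − 776·t + 473 = 0  ⇒  m = 388² − 244·473 = 35132
m = 35132 > 0,  v_rel·d = 388 > 0  ⇒  inside

inside=yes margin=35132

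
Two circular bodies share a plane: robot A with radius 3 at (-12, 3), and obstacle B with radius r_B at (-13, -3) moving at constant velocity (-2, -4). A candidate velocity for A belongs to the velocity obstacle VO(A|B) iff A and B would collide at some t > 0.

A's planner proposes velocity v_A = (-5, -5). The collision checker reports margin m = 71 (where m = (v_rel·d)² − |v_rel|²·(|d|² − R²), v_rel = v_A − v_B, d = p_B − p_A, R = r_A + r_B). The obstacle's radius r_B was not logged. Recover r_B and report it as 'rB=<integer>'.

m = 71
d = (-1, -6);  v_rel = (-3, -1),  |v_rel|² = 10
v_rel×d = (-3)·(-6) − (-1)·(-1) = 17
since m = R²·10 − 17²:  R² = (289 + 71) / 10 = 36
R = √36 = 6  ⇒  r_B = 6 − 3 = 3

rB=3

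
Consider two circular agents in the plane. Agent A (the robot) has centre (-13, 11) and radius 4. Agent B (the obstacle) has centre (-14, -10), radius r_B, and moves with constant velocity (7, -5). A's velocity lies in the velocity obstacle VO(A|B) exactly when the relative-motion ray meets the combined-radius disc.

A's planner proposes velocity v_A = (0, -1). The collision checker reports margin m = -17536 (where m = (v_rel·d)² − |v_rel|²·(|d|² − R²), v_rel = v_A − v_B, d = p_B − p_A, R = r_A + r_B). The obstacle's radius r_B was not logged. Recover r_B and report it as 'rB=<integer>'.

m = -17536
d = (-1, -21);  v_rel = (-7, 4),  |v_rel|² = 65
v_rel×d = (-7)·(-21) − (4)·(-1) = 151
since m = R²·65 − 151²:  R² = (22801 + -17536) / 65 = 81
R = √81 = 9  ⇒  r_B = 9 − 4 = 5

rB=5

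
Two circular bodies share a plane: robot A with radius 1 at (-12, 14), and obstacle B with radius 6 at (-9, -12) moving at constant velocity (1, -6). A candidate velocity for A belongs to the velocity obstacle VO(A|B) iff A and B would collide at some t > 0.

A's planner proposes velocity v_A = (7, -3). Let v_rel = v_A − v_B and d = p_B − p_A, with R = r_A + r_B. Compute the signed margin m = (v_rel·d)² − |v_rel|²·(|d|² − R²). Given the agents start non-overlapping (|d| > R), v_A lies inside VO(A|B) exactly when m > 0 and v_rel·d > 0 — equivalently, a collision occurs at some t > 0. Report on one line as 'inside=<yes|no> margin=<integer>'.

d = (3, -26),  |d|² = 685;  R = 1+6 = 7,  c = 685−7² = 636
v_rel = (6, 3),  |v_rel|² = 45;  v_rel·d = (6)·(3) + (3)·(-26) = -60
45·t² + 120·t + 636 = 0  ⇒  m = (-60)² − 45·636 = -25020
m = -25020 < 0,  v_rel·d = -60 < 0  ⇒  outside

inside=no margin=-25020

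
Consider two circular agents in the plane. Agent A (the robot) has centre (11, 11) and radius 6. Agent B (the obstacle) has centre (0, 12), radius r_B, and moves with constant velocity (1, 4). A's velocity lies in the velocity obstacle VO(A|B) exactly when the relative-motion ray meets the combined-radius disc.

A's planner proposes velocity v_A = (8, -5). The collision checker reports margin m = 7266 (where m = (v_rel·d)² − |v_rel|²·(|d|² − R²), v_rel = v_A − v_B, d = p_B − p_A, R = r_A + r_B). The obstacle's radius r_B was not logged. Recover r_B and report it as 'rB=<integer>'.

m = 7266
d = (-11, 1);  v_rel = (7, -9),  |v_rel|² = 130
v_rel×d = (7)·(1) − (-9)·(-11) = -92
since m = R²·130 − (-92)²:  R² = (8464 + 7266) / 130 = 121
R = √121 = 11  ⇒  r_B = 11 − 6 = 5

rB=5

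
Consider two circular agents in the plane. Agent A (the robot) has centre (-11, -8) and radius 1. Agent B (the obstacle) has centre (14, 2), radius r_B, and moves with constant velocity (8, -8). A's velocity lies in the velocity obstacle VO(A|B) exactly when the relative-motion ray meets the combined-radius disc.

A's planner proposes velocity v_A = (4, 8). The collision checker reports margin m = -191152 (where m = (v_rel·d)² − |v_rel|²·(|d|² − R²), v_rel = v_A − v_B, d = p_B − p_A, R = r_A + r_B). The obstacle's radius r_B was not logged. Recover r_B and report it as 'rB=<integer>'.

m = -191152
d = (25, 10);  v_rel = (-4, 16),  |v_rel|² = 272
v_rel×d = (-4)·(10) − (16)·(25) = -440
since m = R²·272 − (-440)²:  R² = (193600 + -191152) / 272 = 9
R = √9 = 3  ⇒  r_B = 3 − 1 = 2

rB=2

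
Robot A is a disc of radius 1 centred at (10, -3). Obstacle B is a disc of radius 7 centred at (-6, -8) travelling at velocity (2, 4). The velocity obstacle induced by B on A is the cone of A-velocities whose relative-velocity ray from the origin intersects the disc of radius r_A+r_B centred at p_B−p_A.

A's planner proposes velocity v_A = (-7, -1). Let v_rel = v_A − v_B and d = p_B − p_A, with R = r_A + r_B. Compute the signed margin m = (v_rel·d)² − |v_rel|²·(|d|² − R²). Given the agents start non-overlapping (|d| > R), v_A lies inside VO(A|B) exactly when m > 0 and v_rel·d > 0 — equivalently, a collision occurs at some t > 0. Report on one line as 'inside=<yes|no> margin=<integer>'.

d = (-16, -5),  |d|² = 281;  R = 1+7 = 8,  c = 281−8² = 217
v_rel = (-9, -5),  |v_rel|² = 106;  v_rel·d = (-9)·(-16) + (-5)·(-5) = 169
106·t² − 338·t + 217 = 0  ⇒  m = 169² − 106·217 = 5559
m = 5559 > 0,  v_rel·d = 169 > 0  ⇒  inside

inside=yes margin=5559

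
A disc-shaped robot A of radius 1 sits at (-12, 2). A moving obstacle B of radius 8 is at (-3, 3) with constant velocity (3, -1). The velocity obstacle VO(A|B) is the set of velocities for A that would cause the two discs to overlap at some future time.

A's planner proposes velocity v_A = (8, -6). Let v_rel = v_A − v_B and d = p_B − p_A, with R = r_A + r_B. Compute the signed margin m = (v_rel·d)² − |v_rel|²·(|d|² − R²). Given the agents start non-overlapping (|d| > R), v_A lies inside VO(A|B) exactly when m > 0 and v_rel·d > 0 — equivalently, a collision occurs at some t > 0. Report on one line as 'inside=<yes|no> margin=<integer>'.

d = (9, 1),  |d|² = 82;  R = 1+8 = 9,  c = 82−9² = 1
v_rel = (5, -5),  |v_rel|² = 50;  v_rel·d = (5)·(9) + (-5)·(1) = 40
50·t² − 80·t + 1 = 0  ⇒  m = 40² − 50·1 = 1550
m = 1550 > 0,  v_rel·d = 40 > 0  ⇒  inside

inside=yes margin=1550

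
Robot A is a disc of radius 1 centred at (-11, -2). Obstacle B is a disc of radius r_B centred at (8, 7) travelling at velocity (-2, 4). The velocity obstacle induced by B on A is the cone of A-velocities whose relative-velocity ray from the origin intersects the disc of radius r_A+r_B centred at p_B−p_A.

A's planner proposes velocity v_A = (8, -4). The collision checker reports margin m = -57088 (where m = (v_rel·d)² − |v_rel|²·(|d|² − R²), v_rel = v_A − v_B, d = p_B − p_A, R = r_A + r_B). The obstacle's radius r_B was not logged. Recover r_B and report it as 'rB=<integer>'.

m = -57088
d = (19, 9);  v_rel = (10, -8),  |v_rel|² = 164
v_rel×d = (10)·(9) − (-8)·(19) = 242
since m = R²·164 − 242²:  R² = (58564 + -57088) / 164 = 9
R = √9 = 3  ⇒  r_B = 3 − 1 = 2

rB=2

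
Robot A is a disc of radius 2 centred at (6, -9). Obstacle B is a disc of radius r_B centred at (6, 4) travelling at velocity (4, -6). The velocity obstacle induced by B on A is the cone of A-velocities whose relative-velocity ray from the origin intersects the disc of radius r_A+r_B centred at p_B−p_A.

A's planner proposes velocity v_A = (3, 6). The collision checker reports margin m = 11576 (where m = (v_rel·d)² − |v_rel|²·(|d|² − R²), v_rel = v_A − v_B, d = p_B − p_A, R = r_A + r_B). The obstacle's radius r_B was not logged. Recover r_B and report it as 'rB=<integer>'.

m = 11576
d = (0, 13);  v_rel = (-1, 12),  |v_rel|² = 145
v_rel×d = (-1)·(13) − (12)·(0) = -13
since m = R²·145 − (-13)²:  R² = (169 + 11576) / 145 = 81
R = √81 = 9  ⇒  r_B = 9 − 2 = 7

rB=7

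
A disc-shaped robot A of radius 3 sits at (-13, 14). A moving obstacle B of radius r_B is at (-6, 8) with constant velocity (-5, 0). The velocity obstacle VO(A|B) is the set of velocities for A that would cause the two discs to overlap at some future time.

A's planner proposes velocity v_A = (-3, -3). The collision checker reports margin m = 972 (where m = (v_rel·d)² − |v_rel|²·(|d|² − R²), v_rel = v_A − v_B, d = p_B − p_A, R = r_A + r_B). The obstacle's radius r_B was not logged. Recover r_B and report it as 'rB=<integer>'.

m = 972
d = (7, -6);  v_rel = (2, -3),  |v_rel|² = 13
v_rel×d = (2)·(-6) − (-3)·(7) = 9
since m = R²·13 − 9²:  R² = (81 + 972) / 13 = 81
R = √81 = 9  ⇒  r_B = 9 − 3 = 6

rB=6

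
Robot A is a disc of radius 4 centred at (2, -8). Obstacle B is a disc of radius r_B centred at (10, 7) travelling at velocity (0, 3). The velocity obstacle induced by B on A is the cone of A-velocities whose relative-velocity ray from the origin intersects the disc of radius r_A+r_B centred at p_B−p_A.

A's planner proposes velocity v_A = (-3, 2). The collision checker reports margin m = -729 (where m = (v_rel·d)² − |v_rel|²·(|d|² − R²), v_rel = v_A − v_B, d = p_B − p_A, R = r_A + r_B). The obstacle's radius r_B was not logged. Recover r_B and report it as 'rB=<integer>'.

m = -729
d = (8, 15);  v_rel = (-3, -1),  |v_rel|² = 10
v_rel×d = (-3)·(15) − (-1)·(8) = -37
since m = R²·10 − (-37)²:  R² = (1369 + -729) / 10 = 64
R = √64 = 8  ⇒  r_B = 8 − 4 = 4

rB=4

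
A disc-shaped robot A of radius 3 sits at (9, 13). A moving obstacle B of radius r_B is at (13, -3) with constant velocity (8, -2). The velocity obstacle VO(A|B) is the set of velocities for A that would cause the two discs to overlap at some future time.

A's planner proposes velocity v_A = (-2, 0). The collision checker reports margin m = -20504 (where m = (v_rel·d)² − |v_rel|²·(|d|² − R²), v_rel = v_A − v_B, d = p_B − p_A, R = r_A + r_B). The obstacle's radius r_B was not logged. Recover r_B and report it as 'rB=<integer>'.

m = -20504
d = (4, -16);  v_rel = (-10, 2),  |v_rel|² = 104
v_rel×d = (-10)·(-16) − (2)·(4) = 152
since m = R²·104 − 152²:  R² = (23104 + -20504) / 104 = 25
R = √25 = 5  ⇒  r_B = 5 − 3 = 2

rB=2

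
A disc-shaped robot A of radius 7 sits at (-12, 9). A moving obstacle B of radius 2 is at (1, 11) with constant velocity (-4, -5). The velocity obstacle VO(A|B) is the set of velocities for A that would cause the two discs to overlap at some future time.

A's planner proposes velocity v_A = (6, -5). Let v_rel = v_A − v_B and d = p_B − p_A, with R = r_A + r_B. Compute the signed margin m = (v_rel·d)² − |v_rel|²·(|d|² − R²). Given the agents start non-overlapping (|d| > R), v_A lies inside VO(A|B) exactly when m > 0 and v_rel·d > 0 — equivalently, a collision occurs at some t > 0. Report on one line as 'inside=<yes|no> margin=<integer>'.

d = (13, 2),  |d|² = 173;  R = 7+2 = 9,  c = 173−9² = 92
v_rel = (10, 0),  |v_rel|² = 100;  v_rel·d = (10)·(13) + (0)·(2) = 130
100·t² − 260·t + 92 = 0  ⇒  m = 130² − 100·92 = 7700
m = 7700 > 0,  v_rel·d = 130 > 0  ⇒  inside

inside=yes margin=7700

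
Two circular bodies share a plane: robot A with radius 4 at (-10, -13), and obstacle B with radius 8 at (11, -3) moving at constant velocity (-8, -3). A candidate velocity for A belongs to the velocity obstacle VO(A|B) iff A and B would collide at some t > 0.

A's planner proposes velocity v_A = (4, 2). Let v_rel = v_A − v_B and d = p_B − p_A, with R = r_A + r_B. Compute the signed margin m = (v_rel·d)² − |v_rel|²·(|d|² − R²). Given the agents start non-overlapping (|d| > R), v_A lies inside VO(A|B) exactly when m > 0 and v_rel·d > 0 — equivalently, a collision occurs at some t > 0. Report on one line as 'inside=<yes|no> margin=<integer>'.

d = (21, 10),  |d|² = 541;  R = 4+8 = 12,  c = 541−12² = 397
v_rel = (12, 5),  |v_rel|² = 169;  v_rel·d = (12)·(21) + (5)·(10) = 302
169·t² − 604·t + 397 = 0  ⇒  m = 302² − 169·397 = 24111
m = 24111 > 0,  v_rel·d = 302 > 0  ⇒  inside

inside=yes margin=24111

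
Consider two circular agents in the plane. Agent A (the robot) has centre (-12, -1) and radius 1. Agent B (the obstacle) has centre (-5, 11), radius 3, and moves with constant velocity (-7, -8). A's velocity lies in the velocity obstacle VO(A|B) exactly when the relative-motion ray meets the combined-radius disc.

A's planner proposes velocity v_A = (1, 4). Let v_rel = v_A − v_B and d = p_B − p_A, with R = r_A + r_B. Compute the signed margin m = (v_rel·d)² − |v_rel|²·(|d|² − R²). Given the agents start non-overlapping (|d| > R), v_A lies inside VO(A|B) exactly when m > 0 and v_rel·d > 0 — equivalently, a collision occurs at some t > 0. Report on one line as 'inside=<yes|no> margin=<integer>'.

d = (7, 12),  |d|² = 193;  R = 1+3 = 4,  c = 193−4² = 177
v_rel = (8, 12),  |v_rel|² = 208;  v_rel·d = (8)·(7) + (12)·(12) = 200
208·t² − 400·t + 177 = 0  ⇒  m = 200² − 208·177 = 3184
m = 3184 > 0,  v_rel·d = 200 > 0  ⇒  inside

inside=yes margin=3184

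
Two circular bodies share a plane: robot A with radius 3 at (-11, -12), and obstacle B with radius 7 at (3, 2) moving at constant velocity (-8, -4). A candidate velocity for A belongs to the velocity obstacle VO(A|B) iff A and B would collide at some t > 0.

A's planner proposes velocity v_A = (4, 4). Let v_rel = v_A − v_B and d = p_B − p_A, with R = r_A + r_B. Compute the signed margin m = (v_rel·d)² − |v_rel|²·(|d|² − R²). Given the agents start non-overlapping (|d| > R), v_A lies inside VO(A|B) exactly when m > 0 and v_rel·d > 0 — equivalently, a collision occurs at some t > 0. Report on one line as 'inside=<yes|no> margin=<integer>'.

d = (14, 14),  |d|² = 392;  R = 3+7 = 10,  c = 392−10² = 292
v_rel = (12, 8),  |v_rel|² = 208;  v_rel·d = (12)·(14) + (8)·(14) = 280
208·t² − 560·t + 292 = 0  ⇒  m = 280² − 208·292 = 17664
m = 17664 > 0,  v_rel·d = 280 > 0  ⇒  inside

inside=yes margin=17664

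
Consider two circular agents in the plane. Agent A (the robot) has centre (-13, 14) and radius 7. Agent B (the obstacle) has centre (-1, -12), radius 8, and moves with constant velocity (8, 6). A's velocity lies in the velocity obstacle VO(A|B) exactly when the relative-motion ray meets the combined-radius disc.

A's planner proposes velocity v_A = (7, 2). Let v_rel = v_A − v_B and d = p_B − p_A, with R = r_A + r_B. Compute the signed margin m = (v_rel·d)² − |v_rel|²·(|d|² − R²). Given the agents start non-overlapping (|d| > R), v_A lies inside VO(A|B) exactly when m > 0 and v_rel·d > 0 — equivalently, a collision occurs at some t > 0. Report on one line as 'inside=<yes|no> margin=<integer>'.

d = (12, -26),  |d|² = 820;  R = 7+8 = 15,  c = 820−15² = 595
v_rel = (-1, -4),  |v_rel|² = 17;  v_rel·d = (-1)·(12) + (-4)·(-26) = 92
17·t² − 184·t + 595 = 0  ⇒  m = 92² − 17·595 = -1651
m = -1651 < 0,  v_rel·d = 92 > 0  ⇒  outside

inside=no margin=-1651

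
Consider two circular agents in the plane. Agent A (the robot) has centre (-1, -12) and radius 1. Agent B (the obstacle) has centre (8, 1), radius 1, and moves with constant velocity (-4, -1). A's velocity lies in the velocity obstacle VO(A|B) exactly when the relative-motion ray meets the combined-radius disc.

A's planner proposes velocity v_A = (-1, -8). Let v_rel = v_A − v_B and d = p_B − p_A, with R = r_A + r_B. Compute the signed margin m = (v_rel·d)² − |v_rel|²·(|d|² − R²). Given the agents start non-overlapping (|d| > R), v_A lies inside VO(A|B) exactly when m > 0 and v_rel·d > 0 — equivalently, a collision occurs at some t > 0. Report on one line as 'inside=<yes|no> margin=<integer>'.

d = (9, 13),  |d|² = 250;  R = 1+1 = 2,  c = 250−2² = 246
v_rel = (3, -7),  |v_rel|² = 58;  v_rel·d = (3)·(9) + (-7)·(13) = -64
58·t² + 128·t + 246 = 0  ⇒  m = (-64)² − 58·246 = -10172
m = -10172 < 0,  v_rel·d = -64 < 0  ⇒  outside

inside=no margin=-10172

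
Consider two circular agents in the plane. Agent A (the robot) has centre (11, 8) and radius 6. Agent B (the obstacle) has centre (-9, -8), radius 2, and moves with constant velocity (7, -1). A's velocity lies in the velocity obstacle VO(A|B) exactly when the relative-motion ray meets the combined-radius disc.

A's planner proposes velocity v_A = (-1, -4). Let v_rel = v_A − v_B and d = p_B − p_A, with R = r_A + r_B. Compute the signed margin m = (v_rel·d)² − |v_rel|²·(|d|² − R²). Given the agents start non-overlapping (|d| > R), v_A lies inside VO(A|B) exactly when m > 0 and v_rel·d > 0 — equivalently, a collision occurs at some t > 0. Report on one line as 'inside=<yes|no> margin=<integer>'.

d = (-20, -16),  |d|² = 656;  R = 6+2 = 8,  c = 656−8² = 592
v_rel = (-8, -3),  |v_rel|² = 73;  v_rel·d = (-8)·(-20) + (-3)·(-16) = 208
73·t² − 416·t + 592 = 0  ⇒  m = 208² − 73·592 = 48
m = 48 > 0,  v_rel·d = 208 > 0  ⇒  inside

inside=yes margin=48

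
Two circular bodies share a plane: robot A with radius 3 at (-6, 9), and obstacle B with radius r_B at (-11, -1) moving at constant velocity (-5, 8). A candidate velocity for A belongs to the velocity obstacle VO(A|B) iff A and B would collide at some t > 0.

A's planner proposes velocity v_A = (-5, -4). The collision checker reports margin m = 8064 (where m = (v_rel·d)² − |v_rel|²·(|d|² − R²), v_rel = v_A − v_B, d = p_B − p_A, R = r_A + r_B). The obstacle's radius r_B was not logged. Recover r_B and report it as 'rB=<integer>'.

m = 8064
d = (-5, -10);  v_rel = (0, -12),  |v_rel|² = 144
v_rel×d = (0)·(-10) − (-12)·(-5) = -60
since m = R²·144 − (-60)²:  R² = (3600 + 8064) / 144 = 81
R = √81 = 9  ⇒  r_B = 9 − 3 = 6

rB=6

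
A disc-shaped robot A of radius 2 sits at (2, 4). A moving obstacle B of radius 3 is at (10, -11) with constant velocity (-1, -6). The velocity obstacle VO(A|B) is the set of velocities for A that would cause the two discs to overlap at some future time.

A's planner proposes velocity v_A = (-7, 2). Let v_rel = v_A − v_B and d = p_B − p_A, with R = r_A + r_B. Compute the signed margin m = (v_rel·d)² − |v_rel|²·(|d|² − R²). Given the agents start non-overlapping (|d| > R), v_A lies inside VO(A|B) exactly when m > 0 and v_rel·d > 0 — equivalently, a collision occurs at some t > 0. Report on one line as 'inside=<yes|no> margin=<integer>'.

d = (8, -15),  |d|² = 289;  R = 2+3 = 5,  c = 289−5² = 264
v_rel = (-6, 8),  |v_rel|² = 100;  v_rel·d = (-6)·(8) + (8)·(-15) = -168
100·t² + 336·t + 264 = 0  ⇒  m = (-168)² − 100·264 = 1824
m = 1824 > 0,  v_rel·d = -168 < 0  ⇒  outside

inside=no margin=1824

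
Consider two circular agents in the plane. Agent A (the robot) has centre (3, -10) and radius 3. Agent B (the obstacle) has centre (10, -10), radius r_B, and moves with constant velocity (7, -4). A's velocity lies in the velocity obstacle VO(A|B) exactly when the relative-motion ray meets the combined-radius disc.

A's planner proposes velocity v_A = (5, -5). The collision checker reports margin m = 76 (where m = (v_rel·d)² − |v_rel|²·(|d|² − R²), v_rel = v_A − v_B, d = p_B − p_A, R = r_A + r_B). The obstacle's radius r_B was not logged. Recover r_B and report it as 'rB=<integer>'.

m = 76
d = (7, 0);  v_rel = (-2, -1),  |v_rel|² = 5
v_rel×d = (-2)·(0) − (-1)·(7) = 7
since m = R²·5 − 7²:  R² = (49 + 76) / 5 = 25
R = √25 = 5  ⇒  r_B = 5 − 3 = 2

rB=2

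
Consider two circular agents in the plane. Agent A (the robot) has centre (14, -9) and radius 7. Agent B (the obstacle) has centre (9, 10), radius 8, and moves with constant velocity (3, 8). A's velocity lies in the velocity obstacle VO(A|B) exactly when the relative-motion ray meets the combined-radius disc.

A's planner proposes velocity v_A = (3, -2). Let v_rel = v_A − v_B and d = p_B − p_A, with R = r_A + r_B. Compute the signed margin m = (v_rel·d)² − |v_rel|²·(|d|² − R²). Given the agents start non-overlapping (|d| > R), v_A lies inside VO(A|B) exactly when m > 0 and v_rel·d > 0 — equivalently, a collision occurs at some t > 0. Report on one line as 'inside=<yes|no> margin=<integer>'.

d = (-5, 19),  |d|² = 386;  R = 7+8 = 15,  c = 386−15² = 161
v_rel = (0, -10),  |v_rel|² = 100;  v_rel·d = (0)·(-5) + (-10)·(19) = -190
100·t² + 380·t + 161 = 0  ⇒  m = (-190)² − 100·161 = 20000
m = 20000 > 0,  v_rel·d = -190 < 0  ⇒  outside

inside=no margin=20000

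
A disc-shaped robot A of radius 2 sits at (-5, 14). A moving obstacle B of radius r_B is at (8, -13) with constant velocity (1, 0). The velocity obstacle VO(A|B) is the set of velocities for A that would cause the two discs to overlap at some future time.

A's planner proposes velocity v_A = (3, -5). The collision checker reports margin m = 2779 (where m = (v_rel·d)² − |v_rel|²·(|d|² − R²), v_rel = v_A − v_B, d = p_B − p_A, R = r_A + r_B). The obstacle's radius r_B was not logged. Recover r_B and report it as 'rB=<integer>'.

m = 2779
d = (13, -27);  v_rel = (2, -5),  |v_rel|² = 29
v_rel×d = (2)·(-27) − (-5)·(13) = 11
since m = R²·29 − 11²:  R² = (121 + 2779) / 29 = 100
R = √100 = 10  ⇒  r_B = 10 − 2 = 8

rB=8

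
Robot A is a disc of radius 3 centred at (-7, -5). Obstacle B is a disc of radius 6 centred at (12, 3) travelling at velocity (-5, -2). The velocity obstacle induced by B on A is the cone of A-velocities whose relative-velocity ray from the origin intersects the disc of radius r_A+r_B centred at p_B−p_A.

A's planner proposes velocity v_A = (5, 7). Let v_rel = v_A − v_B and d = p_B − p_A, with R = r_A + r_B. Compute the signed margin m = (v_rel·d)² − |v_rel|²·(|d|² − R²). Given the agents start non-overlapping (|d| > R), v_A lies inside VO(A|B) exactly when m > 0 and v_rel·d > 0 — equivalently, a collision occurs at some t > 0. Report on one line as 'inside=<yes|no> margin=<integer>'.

d = (19, 8),  |d|² = 425;  R = 3+6 = 9,  c = 425−9² = 344
v_rel = (10, 9),  |v_rel|² = 181;  v_rel·d = (10)·(19) + (9)·(8) = 262
181·t² − 524·t + 344 = 0  ⇒  m = 262² − 181·344 = 6380
m = 6380 > 0,  v_rel·d = 262 > 0  ⇒  inside

inside=yes margin=6380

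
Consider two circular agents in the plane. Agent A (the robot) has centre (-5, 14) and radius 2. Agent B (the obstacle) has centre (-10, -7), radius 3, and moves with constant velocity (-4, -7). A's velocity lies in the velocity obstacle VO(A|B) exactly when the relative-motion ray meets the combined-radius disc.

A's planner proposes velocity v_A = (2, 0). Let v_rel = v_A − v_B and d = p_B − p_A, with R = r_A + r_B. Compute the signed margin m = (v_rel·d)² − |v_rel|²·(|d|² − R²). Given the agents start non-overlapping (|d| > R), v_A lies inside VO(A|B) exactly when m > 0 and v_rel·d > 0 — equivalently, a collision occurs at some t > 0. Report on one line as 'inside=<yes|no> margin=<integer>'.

d = (-5, -21),  |d|² = 466;  R = 2+3 = 5,  c = 466−5² = 441
v_rel = (6, 7),  |v_rel|² = 85;  v_rel·d = (6)·(-5) + (7)·(-21) = -177
85·t² + 354·t + 441 = 0  ⇒  m = (-177)² − 85·441 = -6156
m = -6156 < 0,  v_rel·d = -177 < 0  ⇒  outside

inside=no margin=-6156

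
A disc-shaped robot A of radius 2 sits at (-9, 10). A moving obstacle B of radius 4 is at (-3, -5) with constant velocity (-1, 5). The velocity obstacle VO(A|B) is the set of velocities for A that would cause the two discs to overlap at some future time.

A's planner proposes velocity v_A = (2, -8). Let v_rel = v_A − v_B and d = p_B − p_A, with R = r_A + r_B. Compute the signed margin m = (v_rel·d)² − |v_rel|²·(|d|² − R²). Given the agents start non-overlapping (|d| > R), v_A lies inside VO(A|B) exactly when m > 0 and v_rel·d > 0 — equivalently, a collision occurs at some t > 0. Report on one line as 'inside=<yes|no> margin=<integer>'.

d = (6, -15),  |d|² = 261;  R = 2+4 = 6,  c = 261−6² = 225
v_rel = (3, -13),  |v_rel|² = 178;  v_rel·d = (3)·(6) + (-13)·(-15) = 213
178·t² − 426·t + 225 = 0  ⇒  m = 213² − 178·225 = 5319
m = 5319 > 0,  v_rel·d = 213 > 0  ⇒  inside

inside=yes margin=5319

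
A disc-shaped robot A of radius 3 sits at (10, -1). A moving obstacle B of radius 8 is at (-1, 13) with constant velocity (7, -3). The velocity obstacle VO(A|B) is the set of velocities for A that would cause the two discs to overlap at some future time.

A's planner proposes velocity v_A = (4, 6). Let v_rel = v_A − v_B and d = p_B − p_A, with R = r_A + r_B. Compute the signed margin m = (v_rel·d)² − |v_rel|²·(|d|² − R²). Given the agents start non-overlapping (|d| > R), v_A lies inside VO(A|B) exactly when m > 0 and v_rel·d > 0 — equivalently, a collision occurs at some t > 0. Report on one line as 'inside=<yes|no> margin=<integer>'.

d = (-11, 14),  |d|² = 317;  R = 3+8 = 11,  c = 317−11² = 196
v_rel = (-3, 9),  |v_rel|² = 90;  v_rel·d = (-3)·(-11) + (9)·(14) = 159
90·t² − 318·t + 196 = 0  ⇒  m = 159² − 90·196 = 7641
m = 7641 > 0,  v_rel·d = 159 > 0  ⇒  inside

inside=yes margin=7641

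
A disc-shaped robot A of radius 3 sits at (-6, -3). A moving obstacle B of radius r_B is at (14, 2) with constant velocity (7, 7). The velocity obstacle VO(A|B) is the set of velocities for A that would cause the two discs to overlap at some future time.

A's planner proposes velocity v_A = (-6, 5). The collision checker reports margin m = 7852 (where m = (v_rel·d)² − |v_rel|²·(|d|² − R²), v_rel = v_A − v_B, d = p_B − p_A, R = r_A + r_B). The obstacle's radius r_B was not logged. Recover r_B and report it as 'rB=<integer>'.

m = 7852
d = (20, 5);  v_rel = (-13, -2),  |v_rel|² = 173
v_rel×d = (-13)·(5) − (-2)·(20) = -25
since m = R²·173 − (-25)²:  R² = (625 + 7852) / 173 = 49
R = √49 = 7  ⇒  r_B = 7 − 3 = 4

rB=4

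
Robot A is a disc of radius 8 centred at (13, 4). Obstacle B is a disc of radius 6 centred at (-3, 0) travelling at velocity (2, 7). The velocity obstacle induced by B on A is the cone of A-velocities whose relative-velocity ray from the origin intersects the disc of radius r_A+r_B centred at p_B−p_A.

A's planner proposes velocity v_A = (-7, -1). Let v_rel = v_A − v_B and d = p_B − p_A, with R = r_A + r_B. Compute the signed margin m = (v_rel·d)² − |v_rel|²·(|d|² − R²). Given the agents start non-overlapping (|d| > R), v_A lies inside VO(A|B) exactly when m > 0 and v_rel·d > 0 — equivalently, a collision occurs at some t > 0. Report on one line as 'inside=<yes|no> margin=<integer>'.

d = (-16, -4),  |d|² = 272;  R = 8+6 = 14,  c = 272−14² = 76
v_rel = (-9, -8),  |v_rel|² = 145;  v_rel·d = (-9)·(-16) + (-8)·(-4) = 176
145·t² − 352·t + 76 = 0  ⇒  m = 176² − 145·76 = 19956
m = 19956 > 0,  v_rel·d = 176 > 0  ⇒  inside

inside=yes margin=19956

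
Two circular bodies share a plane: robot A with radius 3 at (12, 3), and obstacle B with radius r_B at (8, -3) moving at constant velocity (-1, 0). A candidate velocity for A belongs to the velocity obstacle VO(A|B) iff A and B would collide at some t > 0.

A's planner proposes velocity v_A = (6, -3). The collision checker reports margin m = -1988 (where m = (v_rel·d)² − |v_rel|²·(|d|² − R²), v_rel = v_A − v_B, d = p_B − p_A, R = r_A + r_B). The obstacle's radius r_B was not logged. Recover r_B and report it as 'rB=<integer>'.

m = -1988
d = (-4, -6);  v_rel = (7, -3),  |v_rel|² = 58
v_rel×d = (7)·(-6) − (-3)·(-4) = -54
since m = R²·58 − (-54)²:  R² = (2916 + -1988) / 58 = 16
R = √16 = 4  ⇒  r_B = 4 − 3 = 1

rB=1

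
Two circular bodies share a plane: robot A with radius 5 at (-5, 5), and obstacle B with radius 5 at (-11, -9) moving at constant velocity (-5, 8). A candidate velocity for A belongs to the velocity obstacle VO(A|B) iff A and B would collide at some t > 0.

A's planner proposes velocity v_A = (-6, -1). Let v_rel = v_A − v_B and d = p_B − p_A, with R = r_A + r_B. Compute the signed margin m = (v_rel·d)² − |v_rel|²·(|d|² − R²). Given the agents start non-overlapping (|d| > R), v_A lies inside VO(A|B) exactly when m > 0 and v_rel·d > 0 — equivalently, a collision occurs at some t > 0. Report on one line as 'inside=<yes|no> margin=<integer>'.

d = (-6, -14),  |d|² = 232;  R = 5+5 = 10,  c = 232−10² = 132
v_rel = (-1, -9),  |v_rel|² = 82;  v_rel·d = (-1)·(-6) + (-9)·(-14) = 132
82·t² − 264·t + 132 = 0  ⇒  m = 132² − 82·132 = 6600
m = 6600 > 0,  v_rel·d = 132 > 0  ⇒  inside

inside=yes margin=6600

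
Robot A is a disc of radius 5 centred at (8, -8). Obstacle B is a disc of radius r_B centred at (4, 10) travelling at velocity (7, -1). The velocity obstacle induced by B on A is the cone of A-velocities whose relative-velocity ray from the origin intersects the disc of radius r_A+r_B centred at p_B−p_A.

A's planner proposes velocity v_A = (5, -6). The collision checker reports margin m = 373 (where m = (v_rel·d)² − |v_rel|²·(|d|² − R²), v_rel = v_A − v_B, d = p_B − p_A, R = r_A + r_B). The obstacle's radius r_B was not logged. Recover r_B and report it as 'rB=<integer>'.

m = 373
d = (-4, 18);  v_rel = (-2, -5),  |v_rel|² = 29
v_rel×d = (-2)·(18) − (-5)·(-4) = -56
since m = R²·29 − (-56)²:  R² = (3136 + 373) / 29 = 121
R = √121 = 11  ⇒  r_B = 11 − 5 = 6

rB=6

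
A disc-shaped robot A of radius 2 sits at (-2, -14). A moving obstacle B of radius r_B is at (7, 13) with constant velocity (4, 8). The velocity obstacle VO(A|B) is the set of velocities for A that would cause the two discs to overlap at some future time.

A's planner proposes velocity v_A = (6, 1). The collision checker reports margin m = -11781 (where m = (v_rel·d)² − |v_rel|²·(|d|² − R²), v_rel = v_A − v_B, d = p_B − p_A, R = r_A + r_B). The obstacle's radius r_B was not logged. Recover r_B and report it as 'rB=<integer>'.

m = -11781
d = (9, 27);  v_rel = (2, -7),  |v_rel|² = 53
v_rel×d = (2)·(27) − (-7)·(9) = 117
since m = R²·53 − 117²:  R² = (13689 + -11781) / 53 = 36
R = √36 = 6  ⇒  r_B = 6 − 2 = 4

rB=4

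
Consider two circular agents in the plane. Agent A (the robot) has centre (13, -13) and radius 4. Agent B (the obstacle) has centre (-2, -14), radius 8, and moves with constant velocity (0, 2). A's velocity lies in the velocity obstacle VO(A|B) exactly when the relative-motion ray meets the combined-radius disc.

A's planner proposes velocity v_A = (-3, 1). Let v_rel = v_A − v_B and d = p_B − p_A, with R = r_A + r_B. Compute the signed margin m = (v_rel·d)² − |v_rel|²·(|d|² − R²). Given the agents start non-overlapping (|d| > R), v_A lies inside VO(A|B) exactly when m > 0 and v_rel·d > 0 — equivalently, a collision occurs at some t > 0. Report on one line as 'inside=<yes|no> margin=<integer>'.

d = (-15, -1),  |d|² = 226;  R = 4+8 = 12,  c = 226−12² = 82
v_rel = (-3, -1),  |v_rel|² = 10;  v_rel·d = (-3)·(-15) + (-1)·(-1) = 46
10·t² − 92·t + 82 = 0  ⇒  m = 46² − 10·82 = 1296
m = 1296 > 0,  v_rel·d = 46 > 0  ⇒  inside

inside=yes margin=1296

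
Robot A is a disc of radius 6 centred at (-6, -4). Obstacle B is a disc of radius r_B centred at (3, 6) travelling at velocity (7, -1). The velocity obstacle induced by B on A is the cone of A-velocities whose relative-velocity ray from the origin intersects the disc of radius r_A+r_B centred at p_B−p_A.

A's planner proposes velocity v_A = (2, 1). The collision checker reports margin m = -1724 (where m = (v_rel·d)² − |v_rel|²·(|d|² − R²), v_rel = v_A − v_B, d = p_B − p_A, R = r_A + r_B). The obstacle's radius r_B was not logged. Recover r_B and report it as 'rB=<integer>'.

m = -1724
d = (9, 10);  v_rel = (-5, 2),  |v_rel|² = 29
v_rel×d = (-5)·(10) − (2)·(9) = -68
since m = R²·29 − (-68)²:  R² = (4624 + -1724) / 29 = 100
R = √100 = 10  ⇒  r_B = 10 − 6 = 4

rB=4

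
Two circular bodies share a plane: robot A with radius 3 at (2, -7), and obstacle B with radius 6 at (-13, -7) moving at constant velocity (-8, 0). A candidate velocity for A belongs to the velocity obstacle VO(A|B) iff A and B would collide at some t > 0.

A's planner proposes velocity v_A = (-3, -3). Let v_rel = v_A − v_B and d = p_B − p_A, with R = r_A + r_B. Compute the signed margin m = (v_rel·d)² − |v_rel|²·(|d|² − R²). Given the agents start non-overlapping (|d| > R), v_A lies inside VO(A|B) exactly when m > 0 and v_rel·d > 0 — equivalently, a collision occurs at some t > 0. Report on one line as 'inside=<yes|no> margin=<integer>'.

d = (-15, 0),  |d|² = 225;  R = 3+6 = 9,  c = 225−9² = 144
v_rel = (5, -3),  |v_rel|² = 34;  v_rel·d = (5)·(-15) + (-3)·(0) = -75
34·t² + 150·t + 144 = 0  ⇒  m = (-75)² − 34·144 = 729
m = 729 > 0,  v_rel·d = -75 < 0  ⇒  outside

inside=no margin=729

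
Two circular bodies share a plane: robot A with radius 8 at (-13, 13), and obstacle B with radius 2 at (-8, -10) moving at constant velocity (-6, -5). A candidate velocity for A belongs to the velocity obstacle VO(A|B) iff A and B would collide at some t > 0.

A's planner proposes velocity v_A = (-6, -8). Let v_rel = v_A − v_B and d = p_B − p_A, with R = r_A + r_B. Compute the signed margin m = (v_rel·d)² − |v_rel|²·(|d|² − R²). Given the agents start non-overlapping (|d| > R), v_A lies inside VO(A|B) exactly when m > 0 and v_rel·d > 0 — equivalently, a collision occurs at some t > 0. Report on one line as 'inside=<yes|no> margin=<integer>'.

d = (5, -23),  |d|² = 554;  R = 8+2 = 10,  c = 554−10² = 454
v_rel = (0, -3),  |v_rel|² = 9;  v_rel·d = (0)·(5) + (-3)·(-23) = 69
9·t² − 138·t + 454 = 0  ⇒  m = 69² − 9·454 = 675
m = 675 > 0,  v_rel·d = 69 > 0  ⇒  inside

inside=yes margin=675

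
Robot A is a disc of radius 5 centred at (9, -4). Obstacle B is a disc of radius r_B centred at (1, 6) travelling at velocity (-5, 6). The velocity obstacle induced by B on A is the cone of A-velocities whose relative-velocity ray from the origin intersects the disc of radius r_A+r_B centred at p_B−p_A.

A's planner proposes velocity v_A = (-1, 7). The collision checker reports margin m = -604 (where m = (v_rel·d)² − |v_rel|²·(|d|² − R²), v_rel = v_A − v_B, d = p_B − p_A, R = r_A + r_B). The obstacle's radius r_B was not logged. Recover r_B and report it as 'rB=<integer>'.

m = -604
d = (-8, 10);  v_rel = (4, 1),  |v_rel|² = 17
v_rel×d = (4)·(10) − (1)·(-8) = 48
since m = R²·17 − 48²:  R² = (2304 + -604) / 17 = 100
R = √100 = 10  ⇒  r_B = 10 − 5 = 5

rB=5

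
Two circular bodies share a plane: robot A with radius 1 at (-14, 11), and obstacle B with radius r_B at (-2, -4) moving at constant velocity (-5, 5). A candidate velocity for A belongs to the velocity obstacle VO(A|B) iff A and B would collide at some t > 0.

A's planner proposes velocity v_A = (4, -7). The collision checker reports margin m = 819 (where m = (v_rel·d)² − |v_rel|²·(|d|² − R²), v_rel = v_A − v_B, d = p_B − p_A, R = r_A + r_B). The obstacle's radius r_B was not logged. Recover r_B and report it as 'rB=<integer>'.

m = 819
d = (12, -15);  v_rel = (9, -12),  |v_rel|² = 225
v_rel×d = (9)·(-15) − (-12)·(12) = 9
since m = R²·225 − 9²:  R² = (81 + 819) / 225 = 4
R = √4 = 2  ⇒  r_B = 2 − 1 = 1

rB=1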